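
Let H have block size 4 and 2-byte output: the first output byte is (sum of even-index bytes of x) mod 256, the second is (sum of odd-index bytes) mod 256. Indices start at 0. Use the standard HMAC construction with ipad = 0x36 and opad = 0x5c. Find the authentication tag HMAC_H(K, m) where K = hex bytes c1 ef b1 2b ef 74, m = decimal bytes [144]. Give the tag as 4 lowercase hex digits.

b61c

Key hex bytes c1 ef b1 2b ef 74 is 6 bytes > B = 4, so hash it first: H(key) = 61 8e, then zero-pad to 4 bytes: K' = 61 8e 00 00.
K' ⊕ ipad = 57 b8 36 36.  K' ⊕ opad = 3d d2 5c 5c.
Inner input = (K'⊕ipad) ∥ m = 57 b8 36 36 ∥ 90.
Inner hash: even-index sum = 285 mod 256 = 29; odd-index sum = 238 mod 256 = 238 → 1d ee.
Outer input = (K'⊕opad) ∥ inner = 3d d2 5c 5c ∥ 1d ee.
Outer hash (tag): even-index sum = 182 mod 256 = 182; odd-index sum = 540 mod 256 = 28 → b6 1c.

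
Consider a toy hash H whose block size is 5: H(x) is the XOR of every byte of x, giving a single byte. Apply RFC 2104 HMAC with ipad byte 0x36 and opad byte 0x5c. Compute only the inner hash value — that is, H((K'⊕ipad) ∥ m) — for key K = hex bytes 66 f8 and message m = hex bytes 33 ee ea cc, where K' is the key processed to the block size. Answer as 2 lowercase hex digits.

Key hex bytes 66 f8 is 2 bytes ≤ B = 5; zero-pad to 5 bytes: K' = 66 f8 00 00 00.
K' ⊕ ipad = 50 ce 36 36 36.
Inner input = 50 ce 36 36 36 ∥ 33 ee ea cc.
Inner hash: XOR 50⊕ce⊕36⊕36⊕36⊕33⊕ee⊕ea⊕cc = 53.

53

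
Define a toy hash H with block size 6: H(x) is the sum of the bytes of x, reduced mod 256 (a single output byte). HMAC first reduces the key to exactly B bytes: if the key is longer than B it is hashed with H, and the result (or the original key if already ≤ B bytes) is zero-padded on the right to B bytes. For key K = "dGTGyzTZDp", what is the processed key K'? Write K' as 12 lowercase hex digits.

9b0000000000

|K| = 10 > B = 6, so first hash the key.
H(K): sum = 100+71+84+71+121+122+84+90+68+112 = 923; mod 256 = 155 → 9b.
Zero-pad H(K) = 9b to 6 bytes: K' = 9b 00 00 00 00 00.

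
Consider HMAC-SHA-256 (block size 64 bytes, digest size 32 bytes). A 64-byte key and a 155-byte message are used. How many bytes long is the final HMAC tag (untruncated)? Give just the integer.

The tag is one SHA-256 digest: 32 bytes.

32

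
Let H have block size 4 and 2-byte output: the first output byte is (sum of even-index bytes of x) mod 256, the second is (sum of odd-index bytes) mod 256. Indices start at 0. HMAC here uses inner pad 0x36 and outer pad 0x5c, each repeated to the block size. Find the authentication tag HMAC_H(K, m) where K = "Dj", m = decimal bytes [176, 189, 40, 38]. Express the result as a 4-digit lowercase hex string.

f407

Key "Dj" = 44 6a is 2 bytes ≤ B = 4; zero-pad to 4 bytes: K' = 44 6a 00 00.
K' ⊕ ipad = 72 5c 36 36.  K' ⊕ opad = 18 36 5c 5c.
Inner input = (K'⊕ipad) ∥ m = 72 5c 36 36 ∥ b0 bd 28 26.
Inner hash: even-index sum = 384 mod 256 = 128; odd-index sum = 373 mod 256 = 117 → 80 75.
Outer input = (K'⊕opad) ∥ inner = 18 36 5c 5c ∥ 80 75.
Outer hash (tag): even-index sum = 244 mod 256 = 244; odd-index sum = 263 mod 256 = 7 → f4 07.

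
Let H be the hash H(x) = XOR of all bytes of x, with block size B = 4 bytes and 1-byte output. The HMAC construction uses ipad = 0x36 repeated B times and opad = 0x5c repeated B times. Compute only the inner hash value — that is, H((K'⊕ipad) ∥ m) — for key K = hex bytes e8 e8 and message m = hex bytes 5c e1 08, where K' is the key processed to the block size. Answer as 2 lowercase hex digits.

Key hex bytes e8 e8 is 2 bytes ≤ B = 4; zero-pad to 4 bytes: K' = e8 e8 00 00.
K' ⊕ ipad = de de 36 36.
Inner input = de de 36 36 ∥ 5c e1 08.
Inner hash: XOR de⊕de⊕36⊕36⊕5c⊕e1⊕08 = b5.

b5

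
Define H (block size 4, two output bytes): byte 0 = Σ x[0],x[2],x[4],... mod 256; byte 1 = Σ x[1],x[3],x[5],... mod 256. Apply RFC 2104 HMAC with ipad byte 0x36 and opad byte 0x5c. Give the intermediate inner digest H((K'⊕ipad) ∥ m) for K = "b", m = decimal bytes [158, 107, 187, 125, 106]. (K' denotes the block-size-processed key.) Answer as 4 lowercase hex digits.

4d54

Key "b" = 62 is 1 byte ≤ B = 4; zero-pad to 4 bytes: K' = 62 00 00 00.
K' ⊕ ipad = 54 36 36 36.
Inner input = 54 36 36 36 ∥ 9e 6b bb 7d 6a.
Inner hash: even-index sum = 589 mod 256 = 77; odd-index sum = 340 mod 256 = 84 → 4d 54.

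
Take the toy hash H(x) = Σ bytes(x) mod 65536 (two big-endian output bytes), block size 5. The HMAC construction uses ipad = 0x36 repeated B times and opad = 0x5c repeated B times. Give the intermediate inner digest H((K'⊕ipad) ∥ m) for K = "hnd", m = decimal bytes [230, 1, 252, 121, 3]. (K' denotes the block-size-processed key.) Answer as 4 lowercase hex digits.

03d3

Key "hnd" = 68 6e 64 is 3 bytes ≤ B = 5; zero-pad to 5 bytes: K' = 68 6e 64 00 00.
K' ⊕ ipad = 5e 58 52 36 36.
Inner input = 5e 58 52 36 36 ∥ e6 01 fc 79 03.
Inner hash: sum = 94+88+82+54+54+230+1+252+121+3 = 979 → 03 d3.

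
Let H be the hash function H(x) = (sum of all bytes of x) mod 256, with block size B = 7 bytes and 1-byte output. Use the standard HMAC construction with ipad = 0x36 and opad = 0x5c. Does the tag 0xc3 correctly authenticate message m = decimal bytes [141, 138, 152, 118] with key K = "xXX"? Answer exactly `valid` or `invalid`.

valid

Key "xXX" = 78 58 58 is 3 bytes ≤ B = 7; zero-pad to 7 bytes: K' = 78 58 58 00 00 00 00.
K' ⊕ ipad = 4e 6e 6e 36 36 36 36; K' ⊕ opad = 24 04 04 5c 5c 5c 5c.
Inner hash: sum = 78+110+110+54+54+54+54+141+138+152+118 = 1063; mod 256 = 39 → 27.
Outer hash (recomputed tag): sum = 36+4+4+92+92+92+92+39 = 451; mod 256 = 195 → c3.
Recomputed tag = c3; claimed = c3 → match.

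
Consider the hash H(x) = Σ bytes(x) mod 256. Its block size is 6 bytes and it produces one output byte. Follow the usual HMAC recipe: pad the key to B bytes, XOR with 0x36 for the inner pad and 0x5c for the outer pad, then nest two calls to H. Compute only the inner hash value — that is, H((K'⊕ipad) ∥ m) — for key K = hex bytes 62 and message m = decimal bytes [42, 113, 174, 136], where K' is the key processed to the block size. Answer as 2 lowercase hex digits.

Key hex bytes 62 is 1 byte ≤ B = 6; zero-pad to 6 bytes: K' = 62 00 00 00 00 00.
K' ⊕ ipad = 54 36 36 36 36 36.
Inner input = 54 36 36 36 36 36 ∥ 2a 71 ae 88.
Inner hash: sum = 84+54+54+54+54+54+42+113+174+136 = 819; mod 256 = 51 → 33.

33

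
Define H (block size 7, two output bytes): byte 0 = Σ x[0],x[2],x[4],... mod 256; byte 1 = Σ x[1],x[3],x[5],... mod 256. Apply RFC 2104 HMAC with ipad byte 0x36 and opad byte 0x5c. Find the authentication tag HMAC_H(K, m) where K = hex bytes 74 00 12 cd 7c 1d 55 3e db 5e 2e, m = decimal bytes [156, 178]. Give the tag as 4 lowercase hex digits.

083c

Key hex bytes 74 00 12 cd 7c 1d 55 3e db 5e 2e is 11 bytes > B = 7, so hash it first: H(key) = 60 86, then zero-pad to 7 bytes: K' = 60 86 00 00 00 00 00.
K' ⊕ ipad = 56 b0 36 36 36 36 36.  K' ⊕ opad = 3c da 5c 5c 5c 5c 5c.
Inner input = (K'⊕ipad) ∥ m = 56 b0 36 36 36 36 36 ∥ 9c b2.
Inner hash: even-index sum = 426 mod 256 = 170; odd-index sum = 440 mod 256 = 184 → aa b8.
Outer input = (K'⊕opad) ∥ inner = 3c da 5c 5c 5c 5c 5c ∥ aa b8.
Outer hash (tag): even-index sum = 520 mod 256 = 8; odd-index sum = 572 mod 256 = 60 → 08 3c.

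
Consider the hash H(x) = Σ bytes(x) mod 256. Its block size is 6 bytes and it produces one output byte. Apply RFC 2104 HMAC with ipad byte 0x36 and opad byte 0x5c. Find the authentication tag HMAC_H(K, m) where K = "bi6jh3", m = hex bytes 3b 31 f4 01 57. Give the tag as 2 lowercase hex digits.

e0

Key "bi6jh3" = 62 69 36 6a 68 33 is exactly B = 6 bytes: K' = 62 69 36 6a 68 33.
K' ⊕ ipad = 54 5f 00 5c 5e 05.  K' ⊕ opad = 3e 35 6a 36 34 6f.
Inner input = (K'⊕ipad) ∥ m = 54 5f 00 5c 5e 05 ∥ 3b 31 f4 01 57.
Inner hash: sum = 84+95+0+92+94+5+59+49+244+1+87 = 810; mod 256 = 42 → 2a.
Outer input = (K'⊕opad) ∥ inner = 3e 35 6a 36 34 6f ∥ 2a.
Outer hash (tag): sum = 62+53+106+54+52+111+42 = 480; mod 256 = 224 → e0.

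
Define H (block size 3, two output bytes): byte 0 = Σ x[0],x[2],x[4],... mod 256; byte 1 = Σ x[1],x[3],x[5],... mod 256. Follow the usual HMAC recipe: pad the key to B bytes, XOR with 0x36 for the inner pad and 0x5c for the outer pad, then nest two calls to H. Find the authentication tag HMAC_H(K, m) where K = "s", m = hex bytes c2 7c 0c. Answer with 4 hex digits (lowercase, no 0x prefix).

8f53

Key "s" = 73 is 1 byte ≤ B = 3; zero-pad to 3 bytes: K' = 73 00 00.
K' ⊕ ipad = 45 36 36.  K' ⊕ opad = 2f 5c 5c.
Inner input = (K'⊕ipad) ∥ m = 45 36 36 ∥ c2 7c 0c.
Inner hash: even-index sum = 247 mod 256 = 247; odd-index sum = 260 mod 256 = 4 → f7 04.
Outer input = (K'⊕opad) ∥ inner = 2f 5c 5c ∥ f7 04.
Outer hash (tag): even-index sum = 143 mod 256 = 143; odd-index sum = 339 mod 256 = 83 → 8f 53.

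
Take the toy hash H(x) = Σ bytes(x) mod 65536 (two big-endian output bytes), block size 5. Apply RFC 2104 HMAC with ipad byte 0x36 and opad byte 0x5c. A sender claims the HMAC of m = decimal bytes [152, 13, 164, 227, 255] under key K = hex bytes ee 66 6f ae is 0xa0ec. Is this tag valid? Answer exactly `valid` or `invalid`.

invalid

Key hex bytes ee 66 6f ae is 4 bytes ≤ B = 5; zero-pad to 5 bytes: K' = ee 66 6f ae 00.
K' ⊕ ipad = d8 50 59 98 36; K' ⊕ opad = b2 3a 33 f2 5c.
Inner hash: sum = 216+80+89+152+54+152+13+164+227+255 = 1402 → 05 7a.
Outer hash (recomputed tag): sum = 178+58+51+242+92+5+122 = 748 → 02 ec.
Recomputed tag = 02ec; claimed = a0ec → mismatch.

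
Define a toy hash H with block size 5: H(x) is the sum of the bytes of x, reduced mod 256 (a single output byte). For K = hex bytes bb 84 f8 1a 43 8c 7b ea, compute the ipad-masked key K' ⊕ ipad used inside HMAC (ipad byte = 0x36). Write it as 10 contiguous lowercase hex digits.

b336363636

Key hex bytes bb 84 f8 1a 43 8c 7b ea is 8 bytes > B = 5, so hash it first: H(key) = 85, then zero-pad to 5 bytes: K' = 85 00 00 00 00.
XOR each byte with 0x36: 85⊕36=b3, 00⊕36=36, 00⊕36=36, 00⊕36=36, 00⊕36=36.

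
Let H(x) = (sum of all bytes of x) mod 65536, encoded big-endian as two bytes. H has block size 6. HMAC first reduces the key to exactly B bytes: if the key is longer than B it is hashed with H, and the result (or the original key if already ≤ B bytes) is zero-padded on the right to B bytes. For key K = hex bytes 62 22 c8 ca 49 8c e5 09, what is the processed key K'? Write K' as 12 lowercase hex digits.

|K| = 8 > B = 6, so first hash the key.
H(K): sum = 98+34+200+202+73+140+229+9 = 985 → 03 d9.
Zero-pad H(K) = 03 d9 to 6 bytes: K' = 03 d9 00 00 00 00.

03d900000000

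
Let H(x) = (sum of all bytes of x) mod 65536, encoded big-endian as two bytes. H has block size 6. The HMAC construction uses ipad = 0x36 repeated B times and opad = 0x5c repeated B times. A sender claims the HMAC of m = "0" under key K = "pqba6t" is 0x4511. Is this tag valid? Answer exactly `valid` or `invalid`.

Key "pqba6t" = 70 71 62 61 36 74 is exactly B = 6 bytes: K' = 70 71 62 61 36 74.
K' ⊕ ipad = 46 47 54 57 00 42; K' ⊕ opad = 2c 2d 3e 3d 6a 28.
Inner hash: sum = 70+71+84+87+0+66+48 = 426 → 01 aa.
Outer hash (recomputed tag): sum = 44+45+62+61+106+40+1+170 = 529 → 02 11.
Recomputed tag = 0211; claimed = 4511 → mismatch.

invalid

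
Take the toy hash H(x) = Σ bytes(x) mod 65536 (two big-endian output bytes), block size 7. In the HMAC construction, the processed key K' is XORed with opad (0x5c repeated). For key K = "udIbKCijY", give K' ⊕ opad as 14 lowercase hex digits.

Key "udIbKCijY" = 75 64 49 62 4b 43 69 6a 59 is 9 bytes > B = 7, so hash it first: H(key) = 03 3e, then zero-pad to 7 bytes: K' = 03 3e 00 00 00 00 00.
XOR each byte with 0x5c: 03⊕5c=5f, 3e⊕5c=62, 00⊕5c=5c, 00⊕5c=5c, 00⊕5c=5c, 00⊕5c=5c, 00⊕5c=5c.

5f625c5c5c5c5c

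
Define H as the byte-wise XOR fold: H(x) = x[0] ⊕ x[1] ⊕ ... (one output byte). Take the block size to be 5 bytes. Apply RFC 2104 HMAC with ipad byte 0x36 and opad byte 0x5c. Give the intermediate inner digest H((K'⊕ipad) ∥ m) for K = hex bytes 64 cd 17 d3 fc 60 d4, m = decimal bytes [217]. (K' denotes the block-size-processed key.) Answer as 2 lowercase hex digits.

ca

Key hex bytes 64 cd 17 d3 fc 60 d4 is 7 bytes > B = 5, so hash it first: H(key) = 25, then zero-pad to 5 bytes: K' = 25 00 00 00 00.
K' ⊕ ipad = 13 36 36 36 36.
Inner input = 13 36 36 36 36 ∥ d9.
Inner hash: XOR 13⊕36⊕36⊕36⊕36⊕d9 = ca.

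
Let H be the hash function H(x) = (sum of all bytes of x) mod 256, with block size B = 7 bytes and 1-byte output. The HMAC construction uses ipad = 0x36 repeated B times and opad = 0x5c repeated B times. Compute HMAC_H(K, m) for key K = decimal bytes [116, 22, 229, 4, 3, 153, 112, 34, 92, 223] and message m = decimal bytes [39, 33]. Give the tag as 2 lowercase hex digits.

Key decimal bytes [116, 22, 229, 4, 3, 153, 112, 34, 92, 223] = 74 16 e5 04 03 99 70 22 5c df is 10 bytes > B = 7, so hash it first: H(key) = dc, then zero-pad to 7 bytes: K' = dc 00 00 00 00 00 00.
K' ⊕ ipad = ea 36 36 36 36 36 36.  K' ⊕ opad = 80 5c 5c 5c 5c 5c 5c.
Inner input = (K'⊕ipad) ∥ m = ea 36 36 36 36 36 36 ∥ 27 21.
Inner hash: sum = 234+54+54+54+54+54+54+39+33 = 630; mod 256 = 118 → 76.
Outer input = (K'⊕opad) ∥ inner = 80 5c 5c 5c 5c 5c 5c ∥ 76.
Outer hash (tag): sum = 128+92+92+92+92+92+92+118 = 798; mod 256 = 30 → 1e.

1e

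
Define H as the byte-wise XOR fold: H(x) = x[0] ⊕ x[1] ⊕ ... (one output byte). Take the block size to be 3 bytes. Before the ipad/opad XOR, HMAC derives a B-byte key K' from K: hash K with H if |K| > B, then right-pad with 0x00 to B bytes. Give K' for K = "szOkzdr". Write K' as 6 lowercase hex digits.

|K| = 7 > B = 3, so first hash the key.
H(K): XOR 73⊕7a⊕4f⊕6b⊕7a⊕64⊕72 = 41.
Zero-pad H(K) = 41 to 3 bytes: K' = 41 00 00.

410000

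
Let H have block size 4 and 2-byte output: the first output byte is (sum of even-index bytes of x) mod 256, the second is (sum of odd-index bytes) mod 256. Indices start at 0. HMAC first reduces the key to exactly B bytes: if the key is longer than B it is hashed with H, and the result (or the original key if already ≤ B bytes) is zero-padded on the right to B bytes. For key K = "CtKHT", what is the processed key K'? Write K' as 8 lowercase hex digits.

|K| = 5 > B = 4, so first hash the key.
H(K): even-index sum = 226 mod 256 = 226; odd-index sum = 188 mod 256 = 188 → e2 bc.
Zero-pad H(K) = e2 bc to 4 bytes: K' = e2 bc 00 00.

e2bc0000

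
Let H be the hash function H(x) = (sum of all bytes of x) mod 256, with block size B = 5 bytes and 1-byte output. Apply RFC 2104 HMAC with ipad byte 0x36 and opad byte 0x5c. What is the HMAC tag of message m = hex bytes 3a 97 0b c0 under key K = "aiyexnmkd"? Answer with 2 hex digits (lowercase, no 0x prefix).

76

Key "aiyexnmkd" = 61 69 79 65 78 6e 6d 6b 64 is 9 bytes > B = 5, so hash it first: H(key) = ca, then zero-pad to 5 bytes: K' = ca 00 00 00 00.
K' ⊕ ipad = fc 36 36 36 36.  K' ⊕ opad = 96 5c 5c 5c 5c.
Inner input = (K'⊕ipad) ∥ m = fc 36 36 36 36 ∥ 3a 97 0b c0.
Inner hash: sum = 252+54+54+54+54+58+151+11+192 = 880; mod 256 = 112 → 70.
Outer input = (K'⊕opad) ∥ inner = 96 5c 5c 5c 5c ∥ 70.
Outer hash (tag): sum = 150+92+92+92+92+112 = 630; mod 256 = 118 → 76.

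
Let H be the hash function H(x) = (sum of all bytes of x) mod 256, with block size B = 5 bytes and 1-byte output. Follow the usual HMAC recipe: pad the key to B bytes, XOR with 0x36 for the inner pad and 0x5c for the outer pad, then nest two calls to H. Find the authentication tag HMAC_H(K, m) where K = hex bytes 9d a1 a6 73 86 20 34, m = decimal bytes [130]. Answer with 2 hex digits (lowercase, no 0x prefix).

Key hex bytes 9d a1 a6 73 86 20 34 is 7 bytes > B = 5, so hash it first: H(key) = 31, then zero-pad to 5 bytes: K' = 31 00 00 00 00.
K' ⊕ ipad = 07 36 36 36 36.  K' ⊕ opad = 6d 5c 5c 5c 5c.
Inner input = (K'⊕ipad) ∥ m = 07 36 36 36 36 ∥ 82.
Inner hash: sum = 7+54+54+54+54+130 = 353; mod 256 = 97 → 61.
Outer input = (K'⊕opad) ∥ inner = 6d 5c 5c 5c 5c ∥ 61.
Outer hash (tag): sum = 109+92+92+92+92+97 = 574; mod 256 = 62 → 3e.

3e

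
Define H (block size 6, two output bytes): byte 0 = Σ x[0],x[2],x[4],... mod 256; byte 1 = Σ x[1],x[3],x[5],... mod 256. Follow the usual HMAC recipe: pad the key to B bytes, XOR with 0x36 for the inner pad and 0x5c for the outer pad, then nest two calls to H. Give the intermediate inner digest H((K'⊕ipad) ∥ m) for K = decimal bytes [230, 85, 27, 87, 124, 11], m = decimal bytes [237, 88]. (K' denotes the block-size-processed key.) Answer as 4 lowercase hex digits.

3459

Key decimal bytes [230, 85, 27, 87, 124, 11] = e6 55 1b 57 7c 0b is exactly B = 6 bytes: K' = e6 55 1b 57 7c 0b.
K' ⊕ ipad = d0 63 2d 61 4a 3d.
Inner input = d0 63 2d 61 4a 3d ∥ ed 58.
Inner hash: even-index sum = 564 mod 256 = 52; odd-index sum = 345 mod 256 = 89 → 34 59.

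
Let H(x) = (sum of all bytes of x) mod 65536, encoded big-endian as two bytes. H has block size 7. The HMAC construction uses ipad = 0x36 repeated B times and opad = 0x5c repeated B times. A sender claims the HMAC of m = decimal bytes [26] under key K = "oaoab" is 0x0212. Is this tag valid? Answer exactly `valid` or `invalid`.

valid

Key "oaoab" = 6f 61 6f 61 62 is 5 bytes ≤ B = 7; zero-pad to 7 bytes: K' = 6f 61 6f 61 62 00 00.
K' ⊕ ipad = 59 57 59 57 54 36 36; K' ⊕ opad = 33 3d 33 3d 3e 5c 5c.
Inner hash: sum = 89+87+89+87+84+54+54+26 = 570 → 02 3a.
Outer hash (recomputed tag): sum = 51+61+51+61+62+92+92+2+58 = 530 → 02 12.
Recomputed tag = 0212; claimed = 0212 → match.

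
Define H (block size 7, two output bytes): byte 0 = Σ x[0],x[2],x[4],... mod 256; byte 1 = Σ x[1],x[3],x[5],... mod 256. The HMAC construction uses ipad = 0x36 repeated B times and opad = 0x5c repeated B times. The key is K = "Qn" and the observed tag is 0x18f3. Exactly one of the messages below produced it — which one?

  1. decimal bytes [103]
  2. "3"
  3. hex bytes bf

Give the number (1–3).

2

Key "Qn" = 51 6e is 2 bytes ≤ B = 7; zero-pad to 7 bytes: K' = 51 6e 00 00 00 00 00.
K' ⊕ ipad = 67 58 36 36 36 36 36; K' ⊕ opad = 0d 32 5c 5c 5c 5c 5c.
m1: inner = H(67 58 36 36 36 36 36 67) = 09 2b; tag = H(0d 32 5c 5c 5c 5c 5c 09 2b) = 4cf3
m2: inner = H(67 58 36 36 36 36 36 33) = 09 f7; tag = H(0d 32 5c 5c 5c 5c 5c 09 f7) = 18f3 ← matches
m3: inner = H(67 58 36 36 36 36 36 bf) = 09 83; tag = H(0d 32 5c 5c 5c 5c 5c 09 83) = a4f3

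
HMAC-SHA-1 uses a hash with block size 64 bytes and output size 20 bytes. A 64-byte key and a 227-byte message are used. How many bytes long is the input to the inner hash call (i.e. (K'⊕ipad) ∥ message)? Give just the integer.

291

Key is 64 ≤ 64 bytes, zero-padded: |K'| = 64.
Inner input = (K'⊕ipad) ∥ m → 64 + 227 = 291 bytes.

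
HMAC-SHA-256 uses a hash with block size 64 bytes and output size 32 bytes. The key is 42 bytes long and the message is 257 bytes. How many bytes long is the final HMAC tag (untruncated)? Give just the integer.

The tag is one SHA-256 digest: 32 bytes.

32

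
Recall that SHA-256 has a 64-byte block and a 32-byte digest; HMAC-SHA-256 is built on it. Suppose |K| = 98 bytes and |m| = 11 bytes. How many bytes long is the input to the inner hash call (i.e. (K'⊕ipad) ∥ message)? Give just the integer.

Key is 98 > 64 bytes, so it is hashed to 32 bytes then zero-padded to 64: |K'| = 64.
Inner input = (K'⊕ipad) ∥ m → 64 + 11 = 75 bytes.

75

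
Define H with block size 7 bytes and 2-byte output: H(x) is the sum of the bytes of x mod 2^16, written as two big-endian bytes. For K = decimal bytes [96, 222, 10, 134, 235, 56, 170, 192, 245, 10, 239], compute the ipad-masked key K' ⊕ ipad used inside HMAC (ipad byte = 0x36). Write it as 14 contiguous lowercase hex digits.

Key decimal bytes [96, 222, 10, 134, 235, 56, 170, 192, 245, 10, 239] = 60 de 0a 86 eb 38 aa c0 f5 0a ef is 11 bytes > B = 7, so hash it first: H(key) = 06 49, then zero-pad to 7 bytes: K' = 06 49 00 00 00 00 00.
XOR each byte with 0x36: 06⊕36=30, 49⊕36=7f, 00⊕36=36, 00⊕36=36, 00⊕36=36, 00⊕36=36, 00⊕36=36.

307f3636363636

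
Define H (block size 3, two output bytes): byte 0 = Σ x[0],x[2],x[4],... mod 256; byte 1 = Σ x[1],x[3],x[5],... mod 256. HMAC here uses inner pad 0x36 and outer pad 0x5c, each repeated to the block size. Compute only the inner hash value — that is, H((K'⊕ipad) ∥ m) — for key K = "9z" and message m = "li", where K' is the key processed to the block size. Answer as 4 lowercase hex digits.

Key "9z" = 39 7a is 2 bytes ≤ B = 3; zero-pad to 3 bytes: K' = 39 7a 00.
K' ⊕ ipad = 0f 4c 36.
Inner input = 0f 4c 36 ∥ 6c 69.
Inner hash: even-index sum = 174 mod 256 = 174; odd-index sum = 184 mod 256 = 184 → ae b8.

aeb8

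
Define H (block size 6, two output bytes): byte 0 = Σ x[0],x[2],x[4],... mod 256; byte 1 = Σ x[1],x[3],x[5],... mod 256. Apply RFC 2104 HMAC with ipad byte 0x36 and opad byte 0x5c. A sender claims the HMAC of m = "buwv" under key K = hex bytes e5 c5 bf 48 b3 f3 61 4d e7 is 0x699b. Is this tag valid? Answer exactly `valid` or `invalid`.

Key hex bytes e5 c5 bf 48 b3 f3 61 4d e7 is 9 bytes > B = 6, so hash it first: H(key) = 9f 4d, then zero-pad to 6 bytes: K' = 9f 4d 00 00 00 00.
K' ⊕ ipad = a9 7b 36 36 36 36; K' ⊕ opad = c3 11 5c 5c 5c 5c.
Inner hash: even-index sum = 494 mod 256 = 238; odd-index sum = 466 mod 256 = 210 → ee d2.
Outer hash (recomputed tag): even-index sum = 617 mod 256 = 105; odd-index sum = 411 mod 256 = 155 → 69 9b.
Recomputed tag = 699b; claimed = 699b → match.

valid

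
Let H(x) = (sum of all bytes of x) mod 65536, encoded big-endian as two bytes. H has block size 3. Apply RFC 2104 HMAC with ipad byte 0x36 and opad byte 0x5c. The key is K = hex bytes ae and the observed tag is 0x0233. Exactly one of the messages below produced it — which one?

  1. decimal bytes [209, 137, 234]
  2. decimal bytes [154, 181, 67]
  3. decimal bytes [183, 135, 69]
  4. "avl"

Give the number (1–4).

Key hex bytes ae is 1 byte ≤ B = 3; zero-pad to 3 bytes: K' = ae 00 00.
K' ⊕ ipad = 98 36 36; K' ⊕ opad = f2 5c 5c.
m1: inner = H(98 36 36 d1 89 ea) = 03 48; tag = H(f2 5c 5c 03 48) = 01f5
m2: inner = H(98 36 36 9a b5 43) = 02 96; tag = H(f2 5c 5c 02 96) = 0242
m3: inner = H(98 36 36 b7 87 45) = 02 87; tag = H(f2 5c 5c 02 87) = 0233 ← matches
m4: inner = H(98 36 36 61 76 6c) = 02 47; tag = H(f2 5c 5c 02 47) = 01f3

3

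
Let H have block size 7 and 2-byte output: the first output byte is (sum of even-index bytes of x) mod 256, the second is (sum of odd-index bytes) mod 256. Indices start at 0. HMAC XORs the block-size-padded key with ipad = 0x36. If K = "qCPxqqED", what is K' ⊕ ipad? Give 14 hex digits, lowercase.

41463636363636

Key "qCPxqqED" = 71 43 50 78 71 71 45 44 is 8 bytes > B = 7, so hash it first: H(key) = 77 70, then zero-pad to 7 bytes: K' = 77 70 00 00 00 00 00.
XOR each byte with 0x36: 77⊕36=41, 70⊕36=46, 00⊕36=36, 00⊕36=36, 00⊕36=36, 00⊕36=36, 00⊕36=36.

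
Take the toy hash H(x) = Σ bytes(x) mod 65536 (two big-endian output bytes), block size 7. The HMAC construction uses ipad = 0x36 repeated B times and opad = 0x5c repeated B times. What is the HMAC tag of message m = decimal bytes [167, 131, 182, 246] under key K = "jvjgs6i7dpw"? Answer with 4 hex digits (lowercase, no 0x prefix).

02ca

Key "jvjgs6i7dpw" = 6a 76 6a 67 73 36 69 37 64 70 77 is 11 bytes > B = 7, so hash it first: H(key) = 04 45, then zero-pad to 7 bytes: K' = 04 45 00 00 00 00 00.
K' ⊕ ipad = 32 73 36 36 36 36 36.  K' ⊕ opad = 58 19 5c 5c 5c 5c 5c.
Inner input = (K'⊕ipad) ∥ m = 32 73 36 36 36 36 36 ∥ a7 83 b6 f6.
Inner hash: sum = 50+115+54+54+54+54+54+167+131+182+246 = 1161 → 04 89.
Outer input = (K'⊕opad) ∥ inner = 58 19 5c 5c 5c 5c 5c ∥ 04 89.
Outer hash (tag): sum = 88+25+92+92+92+92+92+4+137 = 714 → 02 ca.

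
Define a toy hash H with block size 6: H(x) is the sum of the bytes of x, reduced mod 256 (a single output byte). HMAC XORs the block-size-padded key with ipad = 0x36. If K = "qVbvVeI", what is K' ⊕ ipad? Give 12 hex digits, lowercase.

953636363636

Key "qVbvVeI" = 71 56 62 76 56 65 49 is 7 bytes > B = 6, so hash it first: H(key) = a3, then zero-pad to 6 bytes: K' = a3 00 00 00 00 00.
XOR each byte with 0x36: a3⊕36=95, 00⊕36=36, 00⊕36=36, 00⊕36=36, 00⊕36=36, 00⊕36=36.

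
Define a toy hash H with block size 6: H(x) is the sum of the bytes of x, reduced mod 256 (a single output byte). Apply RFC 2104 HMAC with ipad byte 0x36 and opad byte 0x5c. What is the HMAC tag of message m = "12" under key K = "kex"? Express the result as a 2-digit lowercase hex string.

Key "kex" = 6b 65 78 is 3 bytes ≤ B = 6; zero-pad to 6 bytes: K' = 6b 65 78 00 00 00.
K' ⊕ ipad = 5d 53 4e 36 36 36.  K' ⊕ opad = 37 39 24 5c 5c 5c.
Inner input = (K'⊕ipad) ∥ m = 5d 53 4e 36 36 36 ∥ 31 32.
Inner hash: sum = 93+83+78+54+54+54+49+50 = 515; mod 256 = 3 → 03.
Outer input = (K'⊕opad) ∥ inner = 37 39 24 5c 5c 5c ∥ 03.
Outer hash (tag): sum = 55+57+36+92+92+92+3 = 427; mod 256 = 171 → ab.

ab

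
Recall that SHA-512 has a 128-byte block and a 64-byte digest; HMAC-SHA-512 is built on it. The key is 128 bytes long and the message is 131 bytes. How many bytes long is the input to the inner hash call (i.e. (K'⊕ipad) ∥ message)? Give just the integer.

Key is 128 ≤ 128 bytes, zero-padded: |K'| = 128.
Inner input = (K'⊕ipad) ∥ m → 128 + 131 = 259 bytes.

259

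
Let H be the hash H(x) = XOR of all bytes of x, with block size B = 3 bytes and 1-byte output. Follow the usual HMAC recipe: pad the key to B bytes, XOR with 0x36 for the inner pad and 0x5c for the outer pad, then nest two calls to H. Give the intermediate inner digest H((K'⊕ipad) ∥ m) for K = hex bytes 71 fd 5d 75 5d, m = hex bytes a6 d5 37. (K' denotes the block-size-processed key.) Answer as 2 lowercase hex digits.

Key hex bytes 71 fd 5d 75 5d is 5 bytes > B = 3, so hash it first: H(key) = f9, then zero-pad to 3 bytes: K' = f9 00 00.
K' ⊕ ipad = cf 36 36.
Inner input = cf 36 36 ∥ a6 d5 37.
Inner hash: XOR cf⊕36⊕36⊕a6⊕d5⊕37 = 8b.

8b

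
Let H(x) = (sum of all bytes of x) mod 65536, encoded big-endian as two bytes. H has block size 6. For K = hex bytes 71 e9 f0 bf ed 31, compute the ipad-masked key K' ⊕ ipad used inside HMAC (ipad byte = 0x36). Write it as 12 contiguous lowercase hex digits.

47dfc689db07

Key hex bytes 71 e9 f0 bf ed 31 is exactly B = 6 bytes: K' = 71 e9 f0 bf ed 31.
XOR each byte with 0x36: 71⊕36=47, e9⊕36=df, f0⊕36=c6, bf⊕36=89, ed⊕36=db, 31⊕36=07.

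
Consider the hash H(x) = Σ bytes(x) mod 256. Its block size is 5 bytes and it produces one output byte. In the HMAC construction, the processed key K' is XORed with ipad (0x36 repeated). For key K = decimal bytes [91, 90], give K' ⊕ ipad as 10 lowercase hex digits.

Key decimal bytes [91, 90] = 5b 5a is 2 bytes ≤ B = 5; zero-pad to 5 bytes: K' = 5b 5a 00 00 00.
XOR each byte with 0x36: 5b⊕36=6d, 5a⊕36=6c, 00⊕36=36, 00⊕36=36, 00⊕36=36.

6d6c363636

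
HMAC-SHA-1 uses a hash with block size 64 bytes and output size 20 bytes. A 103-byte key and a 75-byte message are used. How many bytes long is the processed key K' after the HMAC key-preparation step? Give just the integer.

64

Key is 103 > 64 bytes, so it is hashed to 20 bytes then zero-padded to 64: |K'| = 64.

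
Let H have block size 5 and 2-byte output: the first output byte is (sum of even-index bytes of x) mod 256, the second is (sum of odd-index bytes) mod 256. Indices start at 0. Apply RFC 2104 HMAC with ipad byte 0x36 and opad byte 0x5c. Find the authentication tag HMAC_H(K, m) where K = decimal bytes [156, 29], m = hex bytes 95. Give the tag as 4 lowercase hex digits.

6eb3

Key decimal bytes [156, 29] = 9c 1d is 2 bytes ≤ B = 5; zero-pad to 5 bytes: K' = 9c 1d 00 00 00.
K' ⊕ ipad = aa 2b 36 36 36.  K' ⊕ opad = c0 41 5c 5c 5c.
Inner input = (K'⊕ipad) ∥ m = aa 2b 36 36 36 ∥ 95.
Inner hash: even-index sum = 278 mod 256 = 22; odd-index sum = 246 mod 256 = 246 → 16 f6.
Outer input = (K'⊕opad) ∥ inner = c0 41 5c 5c 5c ∥ 16 f6.
Outer hash (tag): even-index sum = 622 mod 256 = 110; odd-index sum = 179 mod 256 = 179 → 6e b3.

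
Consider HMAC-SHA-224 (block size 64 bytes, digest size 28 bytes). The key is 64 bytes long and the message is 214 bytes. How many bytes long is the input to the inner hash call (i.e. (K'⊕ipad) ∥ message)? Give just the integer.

Key is 64 ≤ 64 bytes, zero-padded: |K'| = 64.
Inner input = (K'⊕ipad) ∥ m → 64 + 214 = 278 bytes.

278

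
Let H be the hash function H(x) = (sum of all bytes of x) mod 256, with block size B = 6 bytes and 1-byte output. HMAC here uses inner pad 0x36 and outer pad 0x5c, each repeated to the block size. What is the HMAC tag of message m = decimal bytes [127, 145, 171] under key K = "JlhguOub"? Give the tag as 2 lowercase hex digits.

Key "JlhguOub" = 4a 6c 68 67 75 4f 75 62 is 8 bytes > B = 6, so hash it first: H(key) = 20, then zero-pad to 6 bytes: K' = 20 00 00 00 00 00.
K' ⊕ ipad = 16 36 36 36 36 36.  K' ⊕ opad = 7c 5c 5c 5c 5c 5c.
Inner input = (K'⊕ipad) ∥ m = 16 36 36 36 36 36 ∥ 7f 91 ab.
Inner hash: sum = 22+54+54+54+54+54+127+145+171 = 735; mod 256 = 223 → df.
Outer input = (K'⊕opad) ∥ inner = 7c 5c 5c 5c 5c 5c ∥ df.
Outer hash (tag): sum = 124+92+92+92+92+92+223 = 807; mod 256 = 39 → 27.

27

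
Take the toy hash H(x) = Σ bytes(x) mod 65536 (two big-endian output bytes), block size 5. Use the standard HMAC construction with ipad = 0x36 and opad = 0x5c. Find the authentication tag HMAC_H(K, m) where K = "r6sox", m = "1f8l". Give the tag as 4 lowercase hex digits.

Key "r6sox" = 72 36 73 6f 78 is exactly B = 5 bytes: K' = 72 36 73 6f 78.
K' ⊕ ipad = 44 00 45 59 4e.  K' ⊕ opad = 2e 6a 2f 33 24.
Inner input = (K'⊕ipad) ∥ m = 44 00 45 59 4e ∥ 31 66 38 6c.
Inner hash: sum = 68+0+69+89+78+49+102+56+108 = 619 → 02 6b.
Outer input = (K'⊕opad) ∥ inner = 2e 6a 2f 33 24 ∥ 02 6b.
Outer hash (tag): sum = 46+106+47+51+36+2+107 = 395 → 01 8b.

018b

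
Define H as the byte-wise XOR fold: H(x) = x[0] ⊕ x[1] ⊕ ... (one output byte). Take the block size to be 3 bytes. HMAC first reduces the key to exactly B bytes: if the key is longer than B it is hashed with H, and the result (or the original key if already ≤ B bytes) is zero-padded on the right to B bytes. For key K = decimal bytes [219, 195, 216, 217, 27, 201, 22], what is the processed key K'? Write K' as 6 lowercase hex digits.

dd0000

|K| = 7 > B = 3, so first hash the key.
H(K): XOR db⊕c3⊕d8⊕d9⊕1b⊕c9⊕16 = dd.
Zero-pad H(K) = dd to 3 bytes: K' = dd 00 00.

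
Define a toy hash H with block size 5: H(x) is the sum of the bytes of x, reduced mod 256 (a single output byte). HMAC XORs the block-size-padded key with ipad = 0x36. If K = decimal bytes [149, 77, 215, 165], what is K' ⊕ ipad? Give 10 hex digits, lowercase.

a37be19336

Key decimal bytes [149, 77, 215, 165] = 95 4d d7 a5 is 4 bytes ≤ B = 5; zero-pad to 5 bytes: K' = 95 4d d7 a5 00.
XOR each byte with 0x36: 95⊕36=a3, 4d⊕36=7b, d7⊕36=e1, a5⊕36=93, 00⊕36=36.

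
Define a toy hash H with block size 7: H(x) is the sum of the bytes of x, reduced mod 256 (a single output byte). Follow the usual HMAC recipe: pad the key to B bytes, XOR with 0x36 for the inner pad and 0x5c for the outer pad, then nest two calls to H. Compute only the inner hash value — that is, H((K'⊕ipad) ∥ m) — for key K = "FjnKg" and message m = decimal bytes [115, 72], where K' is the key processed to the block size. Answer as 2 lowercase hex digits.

Key "FjnKg" = 46 6a 6e 4b 67 is 5 bytes ≤ B = 7; zero-pad to 7 bytes: K' = 46 6a 6e 4b 67 00 00.
K' ⊕ ipad = 70 5c 58 7d 51 36 36.
Inner input = 70 5c 58 7d 51 36 36 ∥ 73 48.
Inner hash: sum = 112+92+88+125+81+54+54+115+72 = 793; mod 256 = 25 → 19.

19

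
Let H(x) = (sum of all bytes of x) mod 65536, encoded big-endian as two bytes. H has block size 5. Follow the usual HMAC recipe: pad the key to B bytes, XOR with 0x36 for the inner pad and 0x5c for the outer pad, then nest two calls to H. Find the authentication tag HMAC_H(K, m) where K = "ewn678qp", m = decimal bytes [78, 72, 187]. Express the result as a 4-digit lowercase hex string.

Key "ewn678qp" = 65 77 6e 36 37 38 71 70 is 8 bytes > B = 5, so hash it first: H(key) = 02 d0, then zero-pad to 5 bytes: K' = 02 d0 00 00 00.
K' ⊕ ipad = 34 e6 36 36 36.  K' ⊕ opad = 5e 8c 5c 5c 5c.
Inner input = (K'⊕ipad) ∥ m = 34 e6 36 36 36 ∥ 4e 48 bb.
Inner hash: sum = 52+230+54+54+54+78+72+187 = 781 → 03 0d.
Outer input = (K'⊕opad) ∥ inner = 5e 8c 5c 5c 5c ∥ 03 0d.
Outer hash (tag): sum = 94+140+92+92+92+3+13 = 526 → 02 0e.

020e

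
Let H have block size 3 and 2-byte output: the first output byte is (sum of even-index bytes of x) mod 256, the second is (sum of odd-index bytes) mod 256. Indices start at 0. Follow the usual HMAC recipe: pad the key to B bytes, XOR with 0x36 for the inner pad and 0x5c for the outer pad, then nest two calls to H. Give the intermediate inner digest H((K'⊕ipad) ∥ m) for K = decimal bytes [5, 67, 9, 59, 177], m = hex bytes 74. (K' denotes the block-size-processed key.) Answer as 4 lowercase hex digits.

Key decimal bytes [5, 67, 9, 59, 177] = 05 43 09 3b b1 is 5 bytes > B = 3, so hash it first: H(key) = bf 7e, then zero-pad to 3 bytes: K' = bf 7e 00.
K' ⊕ ipad = 89 48 36.
Inner input = 89 48 36 ∥ 74.
Inner hash: even-index sum = 191 mod 256 = 191; odd-index sum = 188 mod 256 = 188 → bf bc.

bfbc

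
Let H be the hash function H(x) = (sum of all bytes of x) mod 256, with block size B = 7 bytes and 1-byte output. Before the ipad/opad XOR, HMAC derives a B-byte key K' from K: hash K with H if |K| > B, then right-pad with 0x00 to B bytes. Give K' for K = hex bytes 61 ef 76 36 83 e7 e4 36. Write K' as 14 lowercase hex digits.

|K| = 8 > B = 7, so first hash the key.
H(K): sum = 97+239+118+54+131+231+228+54 = 1152; mod 256 = 128 → 80.
Zero-pad H(K) = 80 to 7 bytes: K' = 80 00 00 00 00 00 00.

80000000000000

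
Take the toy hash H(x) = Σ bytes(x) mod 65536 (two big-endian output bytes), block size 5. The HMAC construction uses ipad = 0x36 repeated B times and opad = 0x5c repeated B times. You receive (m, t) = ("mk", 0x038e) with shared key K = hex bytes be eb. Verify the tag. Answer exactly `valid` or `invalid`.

Key hex bytes be eb is 2 bytes ≤ B = 5; zero-pad to 5 bytes: K' = be eb 00 00 00.
K' ⊕ ipad = 88 dd 36 36 36; K' ⊕ opad = e2 b7 5c 5c 5c.
Inner hash: sum = 136+221+54+54+54+109+107 = 735 → 02 df.
Outer hash (recomputed tag): sum = 226+183+92+92+92+2+223 = 910 → 03 8e.
Recomputed tag = 038e; claimed = 038e → match.

valid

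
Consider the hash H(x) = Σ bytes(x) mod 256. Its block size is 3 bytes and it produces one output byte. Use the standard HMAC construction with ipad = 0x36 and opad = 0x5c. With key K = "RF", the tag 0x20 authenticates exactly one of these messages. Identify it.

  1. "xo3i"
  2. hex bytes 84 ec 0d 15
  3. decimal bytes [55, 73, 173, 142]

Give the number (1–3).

Key "RF" = 52 46 is 2 bytes ≤ B = 3; zero-pad to 3 bytes: K' = 52 46 00.
K' ⊕ ipad = 64 70 36; K' ⊕ opad = 0e 1a 5c.
m1: inner = H(64 70 36 78 6f 33 69) = 8d; tag = H(0e 1a 5c 8d) = 11
m2: inner = H(64 70 36 84 ec 0d 15) = 9c; tag = H(0e 1a 5c 9c) = 20 ← matches
m3: inner = H(64 70 36 37 49 ad 8e) = c5; tag = H(0e 1a 5c c5) = 49

2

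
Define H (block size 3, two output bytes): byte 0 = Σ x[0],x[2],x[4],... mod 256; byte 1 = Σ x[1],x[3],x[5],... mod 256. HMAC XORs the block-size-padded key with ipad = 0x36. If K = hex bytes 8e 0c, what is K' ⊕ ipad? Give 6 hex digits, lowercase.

Key hex bytes 8e 0c is 2 bytes ≤ B = 3; zero-pad to 3 bytes: K' = 8e 0c 00.
XOR each byte with 0x36: 8e⊕36=b8, 0c⊕36=3a, 00⊕36=36.

b83a36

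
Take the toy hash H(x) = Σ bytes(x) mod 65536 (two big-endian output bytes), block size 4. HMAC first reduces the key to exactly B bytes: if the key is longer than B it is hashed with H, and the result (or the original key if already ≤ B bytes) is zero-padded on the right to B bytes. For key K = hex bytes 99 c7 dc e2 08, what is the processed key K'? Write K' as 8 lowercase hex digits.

|K| = 5 > B = 4, so first hash the key.
H(K): sum = 153+199+220+226+8 = 806 → 03 26.
Zero-pad H(K) = 03 26 to 4 bytes: K' = 03 26 00 00.

03260000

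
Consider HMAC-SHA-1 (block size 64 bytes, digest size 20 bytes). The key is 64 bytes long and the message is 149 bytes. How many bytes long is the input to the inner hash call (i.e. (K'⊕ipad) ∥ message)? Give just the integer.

213

Key is 64 ≤ 64 bytes, zero-padded: |K'| = 64.
Inner input = (K'⊕ipad) ∥ m → 64 + 149 = 213 bytes.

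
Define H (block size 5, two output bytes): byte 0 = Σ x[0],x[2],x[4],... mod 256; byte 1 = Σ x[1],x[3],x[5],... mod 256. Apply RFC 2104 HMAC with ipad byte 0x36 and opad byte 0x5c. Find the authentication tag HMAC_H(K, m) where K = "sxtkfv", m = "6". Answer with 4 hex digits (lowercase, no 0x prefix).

a448

Key "sxtkfv" = 73 78 74 6b 66 76 is 6 bytes > B = 5, so hash it first: H(key) = 4d 59, then zero-pad to 5 bytes: K' = 4d 59 00 00 00.
K' ⊕ ipad = 7b 6f 36 36 36.  K' ⊕ opad = 11 05 5c 5c 5c.
Inner input = (K'⊕ipad) ∥ m = 7b 6f 36 36 36 ∥ 36.
Inner hash: even-index sum = 231 mod 256 = 231; odd-index sum = 219 mod 256 = 219 → e7 db.
Outer input = (K'⊕opad) ∥ inner = 11 05 5c 5c 5c ∥ e7 db.
Outer hash (tag): even-index sum = 420 mod 256 = 164; odd-index sum = 328 mod 256 = 72 → a4 48.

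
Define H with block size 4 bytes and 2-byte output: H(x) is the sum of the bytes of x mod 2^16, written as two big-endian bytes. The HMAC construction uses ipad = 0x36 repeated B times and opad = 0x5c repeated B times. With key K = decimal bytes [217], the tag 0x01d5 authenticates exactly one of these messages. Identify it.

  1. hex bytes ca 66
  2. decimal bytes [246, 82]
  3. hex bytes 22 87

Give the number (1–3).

Key decimal bytes [217] = d9 is 1 byte ≤ B = 4; zero-pad to 4 bytes: K' = d9 00 00 00.
K' ⊕ ipad = ef 36 36 36; K' ⊕ opad = 85 5c 5c 5c.
m1: inner = H(ef 36 36 36 ca 66) = 02 c1; tag = H(85 5c 5c 5c 02 c1) = 025c
m2: inner = H(ef 36 36 36 f6 52) = 02 d9; tag = H(85 5c 5c 5c 02 d9) = 0274
m3: inner = H(ef 36 36 36 22 87) = 02 3a; tag = H(85 5c 5c 5c 02 3a) = 01d5 ← matches

3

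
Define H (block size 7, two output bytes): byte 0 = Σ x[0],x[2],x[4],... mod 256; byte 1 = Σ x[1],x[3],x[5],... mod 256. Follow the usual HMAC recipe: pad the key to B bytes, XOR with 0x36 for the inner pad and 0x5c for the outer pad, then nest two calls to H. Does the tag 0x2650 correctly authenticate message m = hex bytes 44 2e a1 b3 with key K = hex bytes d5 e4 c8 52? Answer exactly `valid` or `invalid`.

valid

Key hex bytes d5 e4 c8 52 is 4 bytes ≤ B = 7; zero-pad to 7 bytes: K' = d5 e4 c8 52 00 00 00.
K' ⊕ ipad = e3 d2 fe 64 36 36 36; K' ⊕ opad = 89 b8 94 0e 5c 5c 5c.
Inner hash: even-index sum = 814 mod 256 = 46; odd-index sum = 593 mod 256 = 81 → 2e 51.
Outer hash (recomputed tag): even-index sum = 550 mod 256 = 38; odd-index sum = 336 mod 256 = 80 → 26 50.
Recomputed tag = 2650; claimed = 2650 → match.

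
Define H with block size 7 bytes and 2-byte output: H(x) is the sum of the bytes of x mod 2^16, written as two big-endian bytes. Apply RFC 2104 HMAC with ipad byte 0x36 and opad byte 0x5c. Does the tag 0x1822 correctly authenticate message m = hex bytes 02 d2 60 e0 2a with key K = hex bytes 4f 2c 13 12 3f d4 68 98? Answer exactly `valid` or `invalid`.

Key hex bytes 4f 2c 13 12 3f d4 68 98 is 8 bytes > B = 7, so hash it first: H(key) = 02 b3, then zero-pad to 7 bytes: K' = 02 b3 00 00 00 00 00.
K' ⊕ ipad = 34 85 36 36 36 36 36; K' ⊕ opad = 5e ef 5c 5c 5c 5c 5c.
Inner hash: sum = 52+133+54+54+54+54+54+2+210+96+224+42 = 1029 → 04 05.
Outer hash (recomputed tag): sum = 94+239+92+92+92+92+92+4+5 = 802 → 03 22.
Recomputed tag = 0322; claimed = 1822 → mismatch.

invalid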